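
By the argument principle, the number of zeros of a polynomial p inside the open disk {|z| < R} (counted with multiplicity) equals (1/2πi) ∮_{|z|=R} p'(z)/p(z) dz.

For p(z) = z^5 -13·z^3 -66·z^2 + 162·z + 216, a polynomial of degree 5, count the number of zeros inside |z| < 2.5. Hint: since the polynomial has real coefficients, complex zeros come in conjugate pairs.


The zeros of p are: 3, (-3 + 3i), (-3 - 3i), -1, 4.
Their magnitudes are: 3, 4.243, 4.243, 1, 4.
Zeros with |z| < R = 2.5: -1.
Count = 1.
By the argument principle, (1/2πi) ∮_{|z|=R} p'(z)/p(z) dz equals exactly this count.

Number of zeros inside |z| < 2.5: 1.


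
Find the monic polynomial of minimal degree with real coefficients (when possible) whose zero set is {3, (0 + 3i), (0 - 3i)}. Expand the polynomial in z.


The polynomial is p(z) = ∏_{α ∈ S} (z − α), where S = {3, (0 + 3i), (0 - 3i)}.
Expanding the product yields: p(z) = z^3 -3·z^2 + 9·z -27.
Note conjugate pairs combine to real quadratics: (z − (0+3i))(z − (0−3i)) = z² + 9.
The resulting polynomial has degree 3 and real coefficients as required.

p(z) = z^3 -3·z^2 + 9·z -27.


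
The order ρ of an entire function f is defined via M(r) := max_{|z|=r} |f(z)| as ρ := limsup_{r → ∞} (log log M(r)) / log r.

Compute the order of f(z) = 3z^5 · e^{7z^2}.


M(r) = max_{|z|=r} |3|·|z|^5·|e^{7z^2}| = 3·r^5 · e^{7r^2} (the factors attain their maxima compatibly on |z|=r). Then log M(r) = log 3 + 5·log r + 7r^2, dominated by the last term, so log log M(r) ~ 2·log r. The polynomial factor 3z^5 contributes only a log r term and does not affect the order. ρ = 2.
Therefore ρ = 2.

Order ρ = 2.


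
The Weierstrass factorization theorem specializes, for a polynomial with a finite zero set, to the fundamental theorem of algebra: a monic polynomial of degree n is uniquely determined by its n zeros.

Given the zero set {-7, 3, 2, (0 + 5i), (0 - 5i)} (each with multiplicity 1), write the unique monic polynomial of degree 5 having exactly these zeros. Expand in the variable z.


The polynomial is p(z) = ∏_{α ∈ S} (z − α), where S = {-7, 3, 2, (0 + 5i), (0 - 5i)}.
Expanding the product yields: p(z) = z^5 + 2·z^4 -4·z^3 + 92·z^2 -725·z + 1050.
Note conjugate pairs combine to real quadratics: (z − (0+5i))(z − (0−5i)) = z² + 25.
The resulting polynomial has degree 5 and real coefficients as required.

p(z) = z^5 + 2·z^4 -4·z^3 + 92·z^2 -725·z + 1050.


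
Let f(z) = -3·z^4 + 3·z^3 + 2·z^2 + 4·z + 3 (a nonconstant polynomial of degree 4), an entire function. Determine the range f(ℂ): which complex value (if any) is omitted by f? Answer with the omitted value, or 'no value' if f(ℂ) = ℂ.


Little Picard bounds the complement of f(ℂ) to at most one point.
For every w ∈ ℂ, the equation p(z) − w = 0 is a nonconstant polynomial in z and hence has at least one root by the fundamental theorem of algebra. So p is surjective onto ℂ, omitting no value.

Omitted value: no value.


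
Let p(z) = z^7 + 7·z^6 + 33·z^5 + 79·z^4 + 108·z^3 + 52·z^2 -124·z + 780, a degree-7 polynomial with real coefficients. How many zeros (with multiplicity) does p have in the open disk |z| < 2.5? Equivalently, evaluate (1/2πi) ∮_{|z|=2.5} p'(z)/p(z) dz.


The zeros of p are: (1 + 1i), (1 - 1i), -3, (-2 + 3i), (-2 - 3i), (-1 + 3i), (-1 - 3i).
Their magnitudes are: 1.414, 1.414, 3, 3.606, 3.606, 3.162, 3.162.
Zeros with |z| < R = 2.5: (1 + 1i), (1 - 1i).
Count = 2.
By the argument principle, (1/2πi) ∮_{|z|=R} p'(z)/p(z) dz equals exactly this count.

Number of zeros inside |z| < 2.5: 2.


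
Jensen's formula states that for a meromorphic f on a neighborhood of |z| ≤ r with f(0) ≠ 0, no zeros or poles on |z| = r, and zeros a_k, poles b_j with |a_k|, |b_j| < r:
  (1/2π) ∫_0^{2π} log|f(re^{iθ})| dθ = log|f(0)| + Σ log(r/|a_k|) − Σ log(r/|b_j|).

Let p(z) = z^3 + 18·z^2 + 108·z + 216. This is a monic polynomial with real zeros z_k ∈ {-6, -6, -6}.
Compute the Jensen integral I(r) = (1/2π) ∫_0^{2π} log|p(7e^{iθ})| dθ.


Zeros: -6, -6, -6; r = 7.
Inside |z| < r: -6, -6, -6. Outside (|z| ≥ r): ∅.
p(0) = 216, so log|p(0)| = log(216) = 5.3753.
Apply Jensen: I(r) = log|p(0)| + Σ_k log(r/|z_k|), summed over zeros inside |z| < r.
  log(r/|z_k|) for z_k = -6: log(7/6) = 0.1542
  log(r/|z_k|) for z_k = -6: log(7/6) = 0.1542
  log(r/|z_k|) for z_k = -6: log(7/6) = 0.1542
Sum over inside zeros: 0.4625.
I(r) = log|p(0)| + (inside sum) = 5.3753 + 0.4625 = 5.8377.
Closed form (all zeros inside, monic): I(r) = n·log(r) = 3·log(7) = 5.8377. ✓

I(r) ≈ 5.8377.


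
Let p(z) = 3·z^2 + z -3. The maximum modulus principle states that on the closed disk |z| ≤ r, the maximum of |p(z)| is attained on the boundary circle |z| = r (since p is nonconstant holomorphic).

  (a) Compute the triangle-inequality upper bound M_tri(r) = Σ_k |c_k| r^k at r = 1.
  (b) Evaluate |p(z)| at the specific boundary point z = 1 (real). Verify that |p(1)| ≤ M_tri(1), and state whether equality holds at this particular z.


Coefficients: c_0 = -3, c_1 = 1, c_2 = 3. Radius r = 1.
Part (a). Triangle bound: M_tri(r) = Σ_k |c_k| r^k
  = |-3|·1^0 + |1|·1^1 + |3|·1^2
  = 3 + 1 + 3 = 7.
This bounds M(r) := max_{|z|=r} |p(z)| from above; equality holds iff all terms c_k z^k can be made to align in phase at a single z on |z|=r.
Part (b). At z = 1 (real, on the circle |z| = r):
  p(1) = (-3)·1^0 + (1)·1^1 + (3)·1^2 = 1.
  |p(1)| = 1.
Check: |p(1)| = 1 ≤ 7 = M_tri(1). ✓ Equality does not hold at z = 1 (the coefficients have mixed signs, so the terms do not all align in phase there).

M_tri(1) = 7; |p(1)| = 1; equality at z=1: no.


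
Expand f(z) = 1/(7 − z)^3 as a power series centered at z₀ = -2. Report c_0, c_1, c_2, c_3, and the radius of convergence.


Let w = z − z₀, so z = z₀ + w.
Then 7 − z = 7 − (z₀ + w) = (7 − z₀) − w = 9 − w.
f(z) = 1/(9 − w)^3 = (1/(9)^3) · (1 − w/(9))^{−3}.
By the binomial series (1−u)^{−3} = Σ_{n≥0} C(n+2, 2) u^n for |u|<1, with u = w/(9):
  c_n = C(n+2, 2) / (9)^(n+3).
  c_0 = 1/(9)^3 = 1/729.
  c_1 = 3/(9)^4 = 1/2187.
  c_2 = 6/(9)^5 = 2/19683.
  c_3 = 10/(9)^6 = 10/531441.
The series is valid for |w/d| < 1, i.e. |z − z₀| < |d|.
Radius of convergence: R = |7 − z₀| = |9| = 9 (distance from z₀ to the singularity z = 7).

c_0 = 1/729, c_1 = 1/2187, c_2 = 2/19683, c_3 = 10/531441; R = 9.


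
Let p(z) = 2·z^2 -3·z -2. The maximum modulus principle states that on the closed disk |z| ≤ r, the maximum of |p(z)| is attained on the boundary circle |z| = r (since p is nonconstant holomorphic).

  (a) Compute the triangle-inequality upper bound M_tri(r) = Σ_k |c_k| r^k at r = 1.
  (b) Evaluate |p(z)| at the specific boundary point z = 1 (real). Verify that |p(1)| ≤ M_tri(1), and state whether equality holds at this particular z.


Coefficients: c_0 = -2, c_1 = -3, c_2 = 2. Radius r = 1.
Part (a). Triangle bound: M_tri(r) = Σ_k |c_k| r^k
  = |-2|·1^0 + |-3|·1^1 + |2|·1^2
  = 2 + 3 + 2 = 7.
This bounds M(r) := max_{|z|=r} |p(z)| from above; equality holds iff all terms c_k z^k can be made to align in phase at a single z on |z|=r.
Part (b). At z = 1 (real, on the circle |z| = r):
  p(1) = (-2)·1^0 + (-3)·1^1 + (2)·1^2 = -3.
  |p(1)| = 3.
Check: |p(1)| = 3 ≤ 7 = M_tri(1). ✓ Equality does not hold at z = 1 (the coefficients have mixed signs, so the terms do not all align in phase there).

M_tri(1) = 7; |p(1)| = 3; equality at z=1: no.


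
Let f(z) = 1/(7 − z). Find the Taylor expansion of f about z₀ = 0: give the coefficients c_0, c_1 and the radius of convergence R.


Let w = z − z₀, so z = z₀ + w.
Then 7 − z = 7 − (z₀ + w) = (7 − z₀) − w = 7 − w.
f(z) = 1/(7 − w) = (1/(7)) · 1/(1 − w/(7)) = Σ_{n≥0} w^n / (7)^(n+1).
So c_n = 1/(7)^(n+1):
  c_0 = 1/(7)^1 = 1/7.
  c_1 = 1/(7)^2 = 1/49.
The series is valid for |w/d| < 1, i.e. |z − z₀| < |d|.
Radius of convergence: R = |7 − z₀| = |7| = 7 (distance from z₀ to the singularity z = 7).

c_0 = 1/7, c_1 = 1/49; R = 7.


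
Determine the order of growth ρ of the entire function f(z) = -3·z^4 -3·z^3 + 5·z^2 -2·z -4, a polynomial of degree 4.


|f(z)| ≤ Σ|c_k|·r^k = O(r^4) as r → ∞. Polynomial growth is O(e^{r^ε}) for every ε > 0 (since r^4/e^{r^ε} → 0), so ρ ≤ ε for all ε > 0, i.e. ρ = 0. Every nonconstant polynomial has order 0.
Therefore ρ = 0.

Order ρ = 0.


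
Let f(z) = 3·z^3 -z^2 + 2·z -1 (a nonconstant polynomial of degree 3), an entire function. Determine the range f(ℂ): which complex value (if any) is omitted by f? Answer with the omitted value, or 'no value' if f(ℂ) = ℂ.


Little Picard bounds the complement of f(ℂ) to at most one point.
For every w ∈ ℂ, the equation p(z) − w = 0 is a nonconstant polynomial in z and hence has at least one root by the fundamental theorem of algebra. So p is surjective onto ℂ, omitting no value.

Omitted value: no value.


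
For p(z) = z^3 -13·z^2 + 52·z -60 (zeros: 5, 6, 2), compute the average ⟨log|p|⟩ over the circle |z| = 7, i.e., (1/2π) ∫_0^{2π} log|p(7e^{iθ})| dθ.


Zeros: 2, 5, 6; r = 7.
Inside |z| < r: 2, 5, 6. Outside (|z| ≥ r): ∅.
p(0) = -60, so log|p(0)| = log(60) = 4.0943.
Apply Jensen: I(r) = log|p(0)| + Σ_k log(r/|z_k|), summed over zeros inside |z| < r.
  log(r/|z_k|) for z_k = 5: log(7/5) = 0.3365
  log(r/|z_k|) for z_k = 6: log(7/6) = 0.1542
  log(r/|z_k|) for z_k = 2: log(7/2) = 1.2528
Sum over inside zeros: 1.7434.
I(r) = log|p(0)| + (inside sum) = 4.0943 + 1.7434 = 5.8377.
Closed form (all zeros inside, monic): I(r) = n·log(r) = 3·log(7) = 5.8377. ✓

I(r) ≈ 5.8377.


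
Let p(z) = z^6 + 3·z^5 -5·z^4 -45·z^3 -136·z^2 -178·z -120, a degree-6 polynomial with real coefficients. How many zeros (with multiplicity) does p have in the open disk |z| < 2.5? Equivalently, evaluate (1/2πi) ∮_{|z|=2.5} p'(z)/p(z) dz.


The zeros of p are: 4, -3, (-1 + 2i), (-1 - 2i), (-1 + 1i), (-1 - 1i).
Their magnitudes are: 4, 3, 2.236, 2.236, 1.414, 1.414.
Zeros with |z| < R = 2.5: (-1 + 2i), (-1 - 2i), (-1 + 1i), (-1 - 1i).
Count = 4.
By the argument principle, (1/2πi) ∮_{|z|=R} p'(z)/p(z) dz equals exactly this count.

Number of zeros inside |z| < 2.5: 4.


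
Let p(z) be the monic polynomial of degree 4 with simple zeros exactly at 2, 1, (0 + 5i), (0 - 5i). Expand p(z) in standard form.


The polynomial is p(z) = ∏_{α ∈ S} (z − α), where S = {2, 1, (0 + 5i), (0 - 5i)}.
Expanding the product yields: p(z) = z^4 -3·z^3 + 27·z^2 -75·z + 50.
Note conjugate pairs combine to real quadratics: (z − (0+5i))(z − (0−5i)) = z² + 25.
The resulting polynomial has degree 4 and real coefficients as required.

p(z) = z^4 -3·z^3 + 27·z^2 -75·z + 50.


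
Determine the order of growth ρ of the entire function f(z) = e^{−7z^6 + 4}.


|e^{−7z^6 + 4}| = e^{Re(-7·z^6) + 4} ≤ e^{7|z|^6 + 4} = e^{7r^6 + 4} on |z| = r, so ρ ≤ 6. Choosing z on |z|=r so that -7·z^6 is real positive (always possible by picking arg z appropriately) gives |f(z)| = e^{7r^6 + 4}, matching the bound. The additive constant 4 does not affect log log M(r) ~ 6·log r. Hence ρ = 6.
Therefore ρ = 6.

Order ρ = 6.


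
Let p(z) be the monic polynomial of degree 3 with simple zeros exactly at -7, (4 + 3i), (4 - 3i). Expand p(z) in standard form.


The polynomial is p(z) = ∏_{α ∈ S} (z − α), where S = {-7, (4 + 3i), (4 - 3i)}.
Expanding the product yields: p(z) = z^3 -z^2 -31·z + 175.
Note conjugate pairs combine to real quadratics: (z − (4+3i))(z − (4−3i)) = z² − 8z + 25.
The resulting polynomial has degree 3 and real coefficients as required.

p(z) = z^3 -z^2 -31·z + 175.


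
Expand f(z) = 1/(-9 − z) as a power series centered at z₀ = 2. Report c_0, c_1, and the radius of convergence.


Let w = z − z₀, so z = z₀ + w.
Then -9 − z = -9 − (z₀ + w) = (-9 − z₀) − w = -11 − w.
f(z) = 1/(-11 − w) = (1/(-11)) · 1/(1 − w/(-11)) = Σ_{n≥0} w^n / (-11)^(n+1).
So c_n = 1/(-11)^(n+1):
  c_0 = 1/(-11)^1 = -1/11.
  c_1 = 1/(-11)^2 = 1/121.
The series is valid for |w/d| < 1, i.e. |z − z₀| < |d|.
Radius of convergence: R = |-9 − z₀| = |-11| = 11 (distance from z₀ to the singularity z = -9).

c_0 = -1/11, c_1 = 1/121; R = 11.


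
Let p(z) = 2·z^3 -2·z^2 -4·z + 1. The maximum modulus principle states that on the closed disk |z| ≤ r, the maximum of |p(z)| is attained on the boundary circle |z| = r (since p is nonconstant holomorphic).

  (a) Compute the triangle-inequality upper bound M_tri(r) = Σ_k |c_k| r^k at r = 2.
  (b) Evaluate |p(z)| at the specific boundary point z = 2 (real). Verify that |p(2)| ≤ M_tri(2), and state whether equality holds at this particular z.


Coefficients: c_0 = 1, c_1 = -4, c_2 = -2, c_3 = 2. Radius r = 2.
Part (a). Triangle bound: M_tri(r) = Σ_k |c_k| r^k
  = |1|·2^0 + |-4|·2^1 + |-2|·2^2 + |2|·2^3
  = 1 + 8 + 8 + 16 = 33.
This bounds M(r) := max_{|z|=r} |p(z)| from above; equality holds iff all terms c_k z^k can be made to align in phase at a single z on |z|=r.
Part (b). At z = 2 (real, on the circle |z| = r):
  p(2) = (1)·2^0 + (-4)·2^1 + (-2)·2^2 + (2)·2^3 = 1.
  |p(2)| = 1.
Check: |p(2)| = 1 ≤ 33 = M_tri(2). ✓ Equality does not hold at z = 2 (the coefficients have mixed signs, so the terms do not all align in phase there).

M_tri(2) = 33; |p(2)| = 1; equality at z=2: no.


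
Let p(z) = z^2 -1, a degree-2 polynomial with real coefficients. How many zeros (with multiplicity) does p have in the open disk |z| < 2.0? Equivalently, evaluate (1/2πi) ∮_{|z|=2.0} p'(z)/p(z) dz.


The zeros of p are: 1, -1.
Their magnitudes are: 1, 1.
Zeros with |z| < R = 2.0: 1, -1.
Count = 2.
By the argument principle, (1/2πi) ∮_{|z|=R} p'(z)/p(z) dz equals exactly this count.

Number of zeros inside |z| < 2.0: 2.


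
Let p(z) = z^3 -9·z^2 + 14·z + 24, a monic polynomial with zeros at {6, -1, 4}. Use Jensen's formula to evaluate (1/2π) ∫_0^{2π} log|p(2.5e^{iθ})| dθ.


Zeros: -1, 4, 6; r = 2.5.
Inside |z| < r: -1. Outside (|z| ≥ r): 4, 6.
p(0) = 24, so log|p(0)| = log(24) = 3.1781.
Apply Jensen: I(r) = log|p(0)| + Σ_k log(r/|z_k|), summed over zeros inside |z| < r.
  log(r/|z_k|) for z_k = -1: log(2.5/1) = 0.9163
  Outside zeros (4, 6) contribute nothing to the Jensen sum.
Sum over inside zeros: 0.9163.
I(r) = log|p(0)| + (inside sum) = 3.1781 + 0.9163 = 4.0943.
Note: since some zeros are outside |z| ≤ r, the simplified n·log(r) form does NOT apply — only the inside zeros contribute.

I(r) ≈ 4.0943.


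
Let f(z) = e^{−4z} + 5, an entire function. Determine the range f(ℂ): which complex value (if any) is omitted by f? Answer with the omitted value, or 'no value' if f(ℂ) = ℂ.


Little Picard bounds the complement of f(ℂ) to at most one point.
e^{−4z} is never zero on ℂ, so 1·e^{−4z} takes every value in ℂ ∖ {0}. Adding 5 shifts the range to ℂ ∖ {5}. Thus f omits exactly the value 5.

Omitted value: 5.


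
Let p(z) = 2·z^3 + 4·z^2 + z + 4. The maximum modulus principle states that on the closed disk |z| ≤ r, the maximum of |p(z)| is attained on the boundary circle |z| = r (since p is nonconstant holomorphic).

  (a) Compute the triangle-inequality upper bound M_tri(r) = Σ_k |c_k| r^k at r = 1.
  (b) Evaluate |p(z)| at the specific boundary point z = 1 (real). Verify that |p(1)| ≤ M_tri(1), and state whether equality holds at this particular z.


Coefficients: c_0 = 4, c_1 = 1, c_2 = 4, c_3 = 2. Radius r = 1.
Part (a). Triangle bound: M_tri(r) = Σ_k |c_k| r^k
  = |4|·1^0 + |1|·1^1 + |4|·1^2 + |2|·1^3
  = 4 + 1 + 4 + 2 = 11.
This bounds M(r) := max_{|z|=r} |p(z)| from above; equality holds iff all terms c_k z^k can be made to align in phase at a single z on |z|=r.
Part (b). At z = 1 (real, on the circle |z| = r):
  p(1) = (4)·1^0 + (1)·1^1 + (4)·1^2 + (2)·1^3 = 11.
  |p(1)| = 11.
Since all nonzero coefficients share the same sign, |p(1)| = 11 = M_tri(1); the triangle bound is attained at z = 1, so in fact M(r) = 11.

M_tri(1) = 11; |p(1)| = 11; equality at z=1: yes.


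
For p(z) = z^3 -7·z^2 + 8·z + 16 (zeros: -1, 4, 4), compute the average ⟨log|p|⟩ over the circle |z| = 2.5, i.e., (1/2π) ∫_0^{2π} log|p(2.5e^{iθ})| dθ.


Zeros: -1, 4, 4; r = 2.5.
Inside |z| < r: -1. Outside (|z| ≥ r): 4, 4.
p(0) = 16, so log|p(0)| = log(16) = 2.7726.
Apply Jensen: I(r) = log|p(0)| + Σ_k log(r/|z_k|), summed over zeros inside |z| < r.
  log(r/|z_k|) for z_k = -1: log(2.5/1) = 0.9163
  Outside zeros (4, 4) contribute nothing to the Jensen sum.
Sum over inside zeros: 0.9163.
I(r) = log|p(0)| + (inside sum) = 2.7726 + 0.9163 = 3.6889.
Note: since some zeros are outside |z| ≤ r, the simplified n·log(r) form does NOT apply — only the inside zeros contribute.

I(r) ≈ 3.6889.


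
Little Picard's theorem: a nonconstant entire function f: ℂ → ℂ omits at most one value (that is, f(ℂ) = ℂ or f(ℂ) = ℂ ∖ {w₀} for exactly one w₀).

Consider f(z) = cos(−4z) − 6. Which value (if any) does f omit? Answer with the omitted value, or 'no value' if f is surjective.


Little Picard bounds the complement of f(ℂ) to at most one point.
cos is entire and surjective onto ℂ: for every w ∈ ℂ, cos(ζ) = w has a solution ζ ∈ ℂ (e.g., via the complex inverse arccos). With ζ = −4z this gives z = ζ/(-4). Then 1·cos(−4z) takes every value in 1·ℂ = ℂ, and adding -6 is a bijection of ℂ. So f is surjective and omits no value. (Note: only on the real line is cos bounded by [−1, 1].)

Omitted value: no value.


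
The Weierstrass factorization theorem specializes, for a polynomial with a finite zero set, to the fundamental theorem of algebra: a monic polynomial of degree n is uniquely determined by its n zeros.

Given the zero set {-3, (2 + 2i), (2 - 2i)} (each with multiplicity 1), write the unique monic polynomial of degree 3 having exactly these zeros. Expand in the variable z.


The polynomial is p(z) = ∏_{α ∈ S} (z − α), where S = {-3, (2 + 2i), (2 - 2i)}.
Expanding the product yields: p(z) = z^3 -z^2 -4·z + 24.
Note conjugate pairs combine to real quadratics: (z − (2+2i))(z − (2−2i)) = z² − 4z + 8.
The resulting polynomial has degree 3 and real coefficients as required.

p(z) = z^3 -z^2 -4·z + 24.


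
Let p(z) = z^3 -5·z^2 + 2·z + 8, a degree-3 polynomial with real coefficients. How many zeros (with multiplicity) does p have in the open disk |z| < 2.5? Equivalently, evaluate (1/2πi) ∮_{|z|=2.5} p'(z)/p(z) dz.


The zeros of p are: -1, 4, 2.
Their magnitudes are: 1, 4, 2.
Zeros with |z| < R = 2.5: -1, 2.
Count = 2.
By the argument principle, (1/2πi) ∮_{|z|=R} p'(z)/p(z) dz equals exactly this count.

Number of zeros inside |z| < 2.5: 2.


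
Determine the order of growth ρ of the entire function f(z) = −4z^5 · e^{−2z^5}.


M(r) = max_{|z|=r} |-4|·|z|^5·|e^{−2z^5}| = 4·r^5 · e^{2r^5} (the factors attain their maxima compatibly on |z|=r). Then log M(r) = log 4 + 5·log r + 2r^5, dominated by the last term, so log log M(r) ~ 5·log r. The polynomial factor -4z^5 contributes only a log r term and does not affect the order. ρ = 5.
Therefore ρ = 5.

Order ρ = 5.


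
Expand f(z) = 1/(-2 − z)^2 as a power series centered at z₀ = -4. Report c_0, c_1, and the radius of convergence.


Let w = z − z₀, so z = z₀ + w.
Then -2 − z = -2 − (z₀ + w) = (-2 − z₀) − w = 2 − w.
f(z) = 1/(2 − w)^2 = (1/(2)^2) · (1 − w/(2))^{−2}.
By the binomial series (1−u)^{−2} = Σ_{n≥0} C(n+1, 1) u^n for |u|<1, with u = w/(2):
  c_n = C(n+1, 1) / (2)^(n+2).
  c_0 = 1/(2)^2 = 1/4.
  c_1 = 2/(2)^3 = 1/4.
The series is valid for |w/d| < 1, i.e. |z − z₀| < |d|.
Radius of convergence: R = |-2 − z₀| = |2| = 2 (distance from z₀ to the singularity z = -2).

c_0 = 1/4, c_1 = 1/4; R = 2.


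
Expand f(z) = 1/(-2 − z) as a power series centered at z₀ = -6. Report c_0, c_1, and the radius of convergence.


Let w = z − z₀, so z = z₀ + w.
Then -2 − z = -2 − (z₀ + w) = (-2 − z₀) − w = 4 − w.
f(z) = 1/(4 − w) = (1/(4)) · 1/(1 − w/(4)) = Σ_{n≥0} w^n / (4)^(n+1).
So c_n = 1/(4)^(n+1):
  c_0 = 1/(4)^1 = 1/4.
  c_1 = 1/(4)^2 = 1/16.
The series is valid for |w/d| < 1, i.e. |z − z₀| < |d|.
Radius of convergence: R = |-2 − z₀| = |4| = 4 (distance from z₀ to the singularity z = -2).

c_0 = 1/4, c_1 = 1/16; R = 4.


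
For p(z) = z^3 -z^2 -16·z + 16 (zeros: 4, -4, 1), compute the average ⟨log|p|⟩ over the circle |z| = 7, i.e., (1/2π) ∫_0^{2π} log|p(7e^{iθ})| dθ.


Zeros: -4, 1, 4; r = 7.
Inside |z| < r: -4, 1, 4. Outside (|z| ≥ r): ∅.
p(0) = 16, so log|p(0)| = log(16) = 2.7726.
Apply Jensen: I(r) = log|p(0)| + Σ_k log(r/|z_k|), summed over zeros inside |z| < r.
  log(r/|z_k|) for z_k = 4: log(7/4) = 0.5596
  log(r/|z_k|) for z_k = -4: log(7/4) = 0.5596
  log(r/|z_k|) for z_k = 1: log(7/1) = 1.9459
Sum over inside zeros: 3.0651.
I(r) = log|p(0)| + (inside sum) = 2.7726 + 3.0651 = 5.8377.
Closed form (all zeros inside, monic): I(r) = n·log(r) = 3·log(7) = 5.8377. ✓

I(r) ≈ 5.8377.


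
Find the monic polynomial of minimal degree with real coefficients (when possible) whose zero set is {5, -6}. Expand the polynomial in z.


The polynomial is p(z) = ∏_{α ∈ S} (z − α), where S = {5, -6}.
Expanding the product yields: p(z) = z^2 + z -30.
The resulting polynomial has degree 2 and real coefficients as required.

p(z) = z^2 + z -30.


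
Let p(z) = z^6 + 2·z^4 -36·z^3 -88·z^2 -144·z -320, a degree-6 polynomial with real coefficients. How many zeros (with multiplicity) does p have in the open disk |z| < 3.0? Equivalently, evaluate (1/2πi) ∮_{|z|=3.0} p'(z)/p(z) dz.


The zeros of p are: -2, 4, (-1 + 3i), (-1 - 3i), (0 + 2i), (0 - 2i).
Their magnitudes are: 2, 4, 3.162, 3.162, 2, 2.
Zeros with |z| < R = 3.0: -2, (0 + 2i), (0 - 2i).
Count = 3.
By the argument principle, (1/2πi) ∮_{|z|=R} p'(z)/p(z) dz equals exactly this count.

Number of zeros inside |z| < 3.0: 3.


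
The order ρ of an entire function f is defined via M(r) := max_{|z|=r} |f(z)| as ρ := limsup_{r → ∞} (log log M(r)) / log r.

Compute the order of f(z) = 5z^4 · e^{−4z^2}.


M(r) = max_{|z|=r} |5|·|z|^4·|e^{−4z^2}| = 5·r^4 · e^{4r^2} (the factors attain their maxima compatibly on |z|=r). Then log M(r) = log 5 + 4·log r + 4r^2, dominated by the last term, so log log M(r) ~ 2·log r. The polynomial factor 5z^4 contributes only a log r term and does not affect the order. ρ = 2.
Therefore ρ = 2.

Order ρ = 2.


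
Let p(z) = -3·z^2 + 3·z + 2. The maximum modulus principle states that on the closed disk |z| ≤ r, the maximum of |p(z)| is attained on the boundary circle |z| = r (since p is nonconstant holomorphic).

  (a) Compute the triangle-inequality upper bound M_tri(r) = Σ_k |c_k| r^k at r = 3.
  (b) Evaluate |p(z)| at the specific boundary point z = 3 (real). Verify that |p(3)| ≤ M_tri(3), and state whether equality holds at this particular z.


Coefficients: c_0 = 2, c_1 = 3, c_2 = -3. Radius r = 3.
Part (a). Triangle bound: M_tri(r) = Σ_k |c_k| r^k
  = |2|·3^0 + |3|·3^1 + |-3|·3^2
  = 2 + 9 + 27 = 38.
This bounds M(r) := max_{|z|=r} |p(z)| from above; equality holds iff all terms c_k z^k can be made to align in phase at a single z on |z|=r.
Part (b). At z = 3 (real, on the circle |z| = r):
  p(3) = (2)·3^0 + (3)·3^1 + (-3)·3^2 = -16.
  |p(3)| = 16.
Check: |p(3)| = 16 ≤ 38 = M_tri(3). ✓ Equality does not hold at z = 3 (the coefficients have mixed signs, so the terms do not all align in phase there).

M_tri(3) = 38; |p(3)| = 16; equality at z=3: no.


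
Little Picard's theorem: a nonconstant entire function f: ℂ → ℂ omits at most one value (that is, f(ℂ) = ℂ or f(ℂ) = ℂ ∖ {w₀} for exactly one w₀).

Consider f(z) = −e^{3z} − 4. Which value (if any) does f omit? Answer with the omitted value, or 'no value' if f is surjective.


Little Picard bounds the complement of f(ℂ) to at most one point.
e^{3z} is never zero on ℂ, so -1·e^{3z} takes every value in ℂ ∖ {0}. Adding -4 shifts the range to ℂ ∖ {-4}. Thus f omits exactly the value -4.

Omitted value: -4.


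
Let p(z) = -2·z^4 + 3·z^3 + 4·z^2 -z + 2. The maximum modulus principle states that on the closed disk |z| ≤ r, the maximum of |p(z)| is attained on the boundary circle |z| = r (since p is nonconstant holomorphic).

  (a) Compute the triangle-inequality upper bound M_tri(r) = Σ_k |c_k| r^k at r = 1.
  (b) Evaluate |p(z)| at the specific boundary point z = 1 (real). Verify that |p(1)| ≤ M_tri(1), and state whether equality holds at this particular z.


Coefficients: c_0 = 2, c_1 = -1, c_2 = 4, c_3 = 3, c_4 = -2. Radius r = 1.
Part (a). Triangle bound: M_tri(r) = Σ_k |c_k| r^k
  = |2|·1^0 + |-1|·1^1 + |4|·1^2 + |3|·1^3 + |-2|·1^4
  = 2 + 1 + 4 + 3 + 2 = 12.
This bounds M(r) := max_{|z|=r} |p(z)| from above; equality holds iff all terms c_k z^k can be made to align in phase at a single z on |z|=r.
Part (b). At z = 1 (real, on the circle |z| = r):
  p(1) = (2)·1^0 + (-1)·1^1 + (4)·1^2 + (3)·1^3 + (-2)·1^4 = 6.
  |p(1)| = 6.
Check: |p(1)| = 6 ≤ 12 = M_tri(1). ✓ Equality does not hold at z = 1 (the coefficients have mixed signs, so the terms do not all align in phase there).

M_tri(1) = 12; |p(1)| = 6; equality at z=1: no.


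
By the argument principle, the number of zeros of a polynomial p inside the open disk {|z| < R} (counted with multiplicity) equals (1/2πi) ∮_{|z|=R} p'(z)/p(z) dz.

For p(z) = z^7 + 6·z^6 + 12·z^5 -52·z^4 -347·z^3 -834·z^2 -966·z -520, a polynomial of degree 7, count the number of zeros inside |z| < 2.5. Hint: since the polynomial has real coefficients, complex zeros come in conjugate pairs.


The zeros of p are: (-2 + 3i), (-2 - 3i), 4, (-1 + 1i), (-1 - 1i), (-2 + 1i), (-2 - 1i).
Their magnitudes are: 3.606, 3.606, 4, 1.414, 1.414, 2.236, 2.236.
Zeros with |z| < R = 2.5: (-1 + 1i), (-1 - 1i), (-2 + 1i), (-2 - 1i).
Count = 4.
By the argument principle, (1/2πi) ∮_{|z|=R} p'(z)/p(z) dz equals exactly this count.

Number of zeros inside |z| < 2.5: 4.


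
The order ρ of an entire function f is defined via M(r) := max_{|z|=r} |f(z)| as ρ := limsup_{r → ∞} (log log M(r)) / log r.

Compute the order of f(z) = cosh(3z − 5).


cosh(w) is a linear combination of e^{iw} and e^{−iw} (or e^w, e^{−w} in the hyperbolic case), so |cosh(w)| ≤ e^{|w|}. With w = 3z − 5, |w| ≤ 3|z| + 5 = 3r + 5 on |z| = r, giving M(r) ≤ e^{3r + 5}, so ρ ≤ 1. On a suitable ray (z = it for sin/cos; z = t for sinh/cosh, t real → ∞), |cosh(3z − 5)| grows like e^{3|t|}/2, so ρ ≥ 1. Hence ρ = 1.
Therefore ρ = 1.

Order ρ = 1.


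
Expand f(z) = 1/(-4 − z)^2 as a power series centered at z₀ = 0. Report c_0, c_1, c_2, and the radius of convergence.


Let w = z − z₀, so z = z₀ + w.
Then -4 − z = -4 − (z₀ + w) = (-4 − z₀) − w = -4 − w.
f(z) = 1/(-4 − w)^2 = (1/(-4)^2) · (1 − w/(-4))^{−2}.
By the binomial series (1−u)^{−2} = Σ_{n≥0} C(n+1, 1) u^n for |u|<1, with u = w/(-4):
  c_n = C(n+1, 1) / (-4)^(n+2).
  c_0 = 1/(-4)^2 = 1/16.
  c_1 = 2/(-4)^3 = -1/32.
  c_2 = 3/(-4)^4 = 3/256.
The series is valid for |w/d| < 1, i.e. |z − z₀| < |d|.
Radius of convergence: R = |-4 − z₀| = |-4| = 4 (distance from z₀ to the singularity z = -4).

c_0 = 1/16, c_1 = -1/32, c_2 = 3/256; R = 4.


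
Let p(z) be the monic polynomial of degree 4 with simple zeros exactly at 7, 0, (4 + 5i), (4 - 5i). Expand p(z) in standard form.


The polynomial is p(z) = ∏_{α ∈ S} (z − α), where S = {7, 0, (4 + 5i), (4 - 5i)}.
Expanding the product yields: p(z) = z^4 -15·z^3 + 97·z^2 -287·z.
Note conjugate pairs combine to real quadratics: (z − (4+5i))(z − (4−5i)) = z² − 8z + 41.
The resulting polynomial has degree 4 and real coefficients as required.

p(z) = z^4 -15·z^3 + 97·z^2 -287·z.


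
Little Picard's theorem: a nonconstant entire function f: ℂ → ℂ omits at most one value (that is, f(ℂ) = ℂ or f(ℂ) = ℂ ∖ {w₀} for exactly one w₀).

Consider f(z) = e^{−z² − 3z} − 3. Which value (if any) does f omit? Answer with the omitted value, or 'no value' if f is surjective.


Little Picard bounds the complement of f(ℂ) to at most one point.
The exponent g(z) = −z² − 3z is a nonconstant polynomial, hence surjective onto ℂ. So e^{g(z)} takes every value in {e^w : w ∈ ℂ} = ℂ ∖ {0}. Adding -3 shifts the range to ℂ ∖ {-3}. f omits exactly -3.

Omitted value: -3.


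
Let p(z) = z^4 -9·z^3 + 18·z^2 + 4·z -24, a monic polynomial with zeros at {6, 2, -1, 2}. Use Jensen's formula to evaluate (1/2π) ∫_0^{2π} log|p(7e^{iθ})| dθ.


Zeros: -1, 2, 2, 6; r = 7.
Inside |z| < r: -1, 2, 2, 6. Outside (|z| ≥ r): ∅.
p(0) = -24, so log|p(0)| = log(24) = 3.1781.
Apply Jensen: I(r) = log|p(0)| + Σ_k log(r/|z_k|), summed over zeros inside |z| < r.
  log(r/|z_k|) for z_k = 6: log(7/6) = 0.1542
  log(r/|z_k|) for z_k = 2: log(7/2) = 1.2528
  log(r/|z_k|) for z_k = -1: log(7/1) = 1.9459
  log(r/|z_k|) for z_k = 2: log(7/2) = 1.2528
Sum over inside zeros: 4.6056.
I(r) = log|p(0)| + (inside sum) = 3.1781 + 4.6056 = 7.7836.
Closed form (all zeros inside, monic): I(r) = n·log(r) = 4·log(7) = 7.7836. ✓

I(r) ≈ 7.7836.


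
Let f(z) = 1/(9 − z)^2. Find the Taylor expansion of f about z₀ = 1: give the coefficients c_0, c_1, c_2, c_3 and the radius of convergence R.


Let w = z − z₀, so z = z₀ + w.
Then 9 − z = 9 − (z₀ + w) = (9 − z₀) − w = 8 − w.
f(z) = 1/(8 − w)^2 = (1/(8)^2) · (1 − w/(8))^{−2}.
By the binomial series (1−u)^{−2} = Σ_{n≥0} C(n+1, 1) u^n for |u|<1, with u = w/(8):
  c_n = C(n+1, 1) / (8)^(n+2).
  c_0 = 1/(8)^2 = 1/64.
  c_1 = 2/(8)^3 = 1/256.
  c_2 = 3/(8)^4 = 3/4096.
  c_3 = 4/(8)^5 = 1/8192.
The series is valid for |w/d| < 1, i.e. |z − z₀| < |d|.
Radius of convergence: R = |9 − z₀| = |8| = 8 (distance from z₀ to the singularity z = 9).

c_0 = 1/64, c_1 = 1/256, c_2 = 3/4096, c_3 = 1/8192; R = 8.


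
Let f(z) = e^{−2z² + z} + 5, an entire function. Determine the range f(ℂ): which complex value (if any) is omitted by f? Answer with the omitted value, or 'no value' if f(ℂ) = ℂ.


Little Picard bounds the complement of f(ℂ) to at most one point.
The exponent g(z) = −2z² + z is a nonconstant polynomial, hence surjective onto ℂ. So e^{g(z)} takes every value in {e^w : w ∈ ℂ} = ℂ ∖ {0}. Adding 5 shifts the range to ℂ ∖ {5}. f omits exactly 5.

Omitted value: 5.


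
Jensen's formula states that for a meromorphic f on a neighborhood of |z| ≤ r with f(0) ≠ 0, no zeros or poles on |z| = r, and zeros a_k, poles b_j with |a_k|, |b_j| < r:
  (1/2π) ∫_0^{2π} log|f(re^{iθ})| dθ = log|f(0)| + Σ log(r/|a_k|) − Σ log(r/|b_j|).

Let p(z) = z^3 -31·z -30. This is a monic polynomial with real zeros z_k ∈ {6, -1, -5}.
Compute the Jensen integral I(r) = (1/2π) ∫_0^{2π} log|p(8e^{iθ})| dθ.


Zeros: -5, -1, 6; r = 8.
Inside |z| < r: -5, -1, 6. Outside (|z| ≥ r): ∅.
p(0) = -30, so log|p(0)| = log(30) = 3.4012.
Apply Jensen: I(r) = log|p(0)| + Σ_k log(r/|z_k|), summed over zeros inside |z| < r.
  log(r/|z_k|) for z_k = 6: log(8/6) = 0.2877
  log(r/|z_k|) for z_k = -1: log(8/1) = 2.0794
  log(r/|z_k|) for z_k = -5: log(8/5) = 0.4700
Sum over inside zeros: 2.8371.
I(r) = log|p(0)| + (inside sum) = 3.4012 + 2.8371 = 6.2383.
Closed form (all zeros inside, monic): I(r) = n·log(r) = 3·log(8) = 6.2383. ✓

I(r) ≈ 6.2383.


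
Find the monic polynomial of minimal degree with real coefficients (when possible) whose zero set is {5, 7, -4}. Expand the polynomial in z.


The polynomial is p(z) = ∏_{α ∈ S} (z − α), where S = {5, 7, -4}.
Expanding the product yields: p(z) = z^3 -8·z^2 -13·z + 140.
The resulting polynomial has degree 3 and real coefficients as required.

p(z) = z^3 -8·z^2 -13·z + 140.


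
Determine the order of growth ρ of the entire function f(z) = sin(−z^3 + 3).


Write sin(w) = (e^{iw} ± e^{−iw})/(2 or 2i), so |sin(w)| ≤ e^{|w|}. With w = −z^3 + 3, |w| ≤ 1r^3 + 3 on |z|=r, giving M(r) ≤ e^{1r^3 + 3} and ρ ≤ 3. For the lower bound, choose z on |z|=r with -1z^3 purely imaginary of modulus 1r^3; then |sin(−z^3 + 3)| grows like e^{1r^3}/2, so ρ ≥ 3. Hence ρ = 3.
Therefore ρ = 3.

Order ρ = 3.


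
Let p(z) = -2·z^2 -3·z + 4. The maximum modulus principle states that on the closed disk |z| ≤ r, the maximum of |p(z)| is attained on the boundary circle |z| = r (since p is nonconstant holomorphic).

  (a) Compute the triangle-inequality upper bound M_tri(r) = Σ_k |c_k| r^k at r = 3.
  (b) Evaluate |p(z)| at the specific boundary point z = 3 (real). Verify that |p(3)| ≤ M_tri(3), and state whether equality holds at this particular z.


Coefficients: c_0 = 4, c_1 = -3, c_2 = -2. Radius r = 3.
Part (a). Triangle bound: M_tri(r) = Σ_k |c_k| r^k
  = |4|·3^0 + |-3|·3^1 + |-2|·3^2
  = 4 + 9 + 18 = 31.
This bounds M(r) := max_{|z|=r} |p(z)| from above; equality holds iff all terms c_k z^k can be made to align in phase at a single z on |z|=r.
Part (b). At z = 3 (real, on the circle |z| = r):
  p(3) = (4)·3^0 + (-3)·3^1 + (-2)·3^2 = -23.
  |p(3)| = 23.
Check: |p(3)| = 23 ≤ 31 = M_tri(3). ✓ Equality does not hold at z = 3 (the coefficients have mixed signs, so the terms do not all align in phase there).

M_tri(3) = 31; |p(3)| = 23; equality at z=3: no.


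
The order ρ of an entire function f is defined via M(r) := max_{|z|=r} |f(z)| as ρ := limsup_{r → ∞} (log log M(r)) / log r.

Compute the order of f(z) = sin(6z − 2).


sin(w) is a linear combination of e^{iw} and e^{−iw} (or e^w, e^{−w} in the hyperbolic case), so |sin(w)| ≤ e^{|w|}. With w = 6z − 2, |w| ≤ 6|z| + 2 = 6r + 2 on |z| = r, giving M(r) ≤ e^{6r + 2}, so ρ ≤ 1. On a suitable ray (z = it for sin/cos; z = t for sinh/cosh, t real → ∞), |sin(6z − 2)| grows like e^{6|t|}/2, so ρ ≥ 1. Hence ρ = 1.
Therefore ρ = 1.

Order ρ = 1.


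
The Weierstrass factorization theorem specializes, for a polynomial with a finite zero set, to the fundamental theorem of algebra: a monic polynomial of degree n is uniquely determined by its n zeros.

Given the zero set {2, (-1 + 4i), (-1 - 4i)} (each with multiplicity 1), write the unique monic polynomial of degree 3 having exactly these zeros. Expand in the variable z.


The polynomial is p(z) = ∏_{α ∈ S} (z − α), where S = {2, (-1 + 4i), (-1 - 4i)}.
Expanding the product yields: p(z) = z^3 + 13·z -34.
Note conjugate pairs combine to real quadratics: (z − (-1+4i))(z − (-1−4i)) = z² + 2z + 17.
The resulting polynomial has degree 3 and real coefficients as required.

p(z) = z^3 + 13·z -34.


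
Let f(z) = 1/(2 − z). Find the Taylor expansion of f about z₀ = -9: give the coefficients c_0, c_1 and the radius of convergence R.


Let w = z − z₀, so z = z₀ + w.
Then 2 − z = 2 − (z₀ + w) = (2 − z₀) − w = 11 − w.
f(z) = 1/(11 − w) = (1/(11)) · 1/(1 − w/(11)) = Σ_{n≥0} w^n / (11)^(n+1).
So c_n = 1/(11)^(n+1):
  c_0 = 1/(11)^1 = 1/11.
  c_1 = 1/(11)^2 = 1/121.
The series is valid for |w/d| < 1, i.e. |z − z₀| < |d|.
Radius of convergence: R = |2 − z₀| = |11| = 11 (distance from z₀ to the singularity z = 2).

c_0 = 1/11, c_1 = 1/121; R = 11.


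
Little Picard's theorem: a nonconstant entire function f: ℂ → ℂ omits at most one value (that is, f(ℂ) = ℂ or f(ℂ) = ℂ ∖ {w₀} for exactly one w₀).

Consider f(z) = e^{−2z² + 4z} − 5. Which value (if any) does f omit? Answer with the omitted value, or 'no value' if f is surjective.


Little Picard bounds the complement of f(ℂ) to at most one point.
The exponent g(z) = −2z² + 4z is a nonconstant polynomial, hence surjective onto ℂ. So e^{g(z)} takes every value in {e^w : w ∈ ℂ} = ℂ ∖ {0}. Adding -5 shifts the range to ℂ ∖ {-5}. f omits exactly -5.

Omitted value: -5.


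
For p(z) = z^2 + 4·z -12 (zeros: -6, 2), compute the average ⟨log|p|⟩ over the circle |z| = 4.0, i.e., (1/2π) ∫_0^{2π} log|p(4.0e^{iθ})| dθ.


Zeros: -6, 2; r = 4.0.
Inside |z| < r: 2. Outside (|z| ≥ r): -6.
p(0) = -12, so log|p(0)| = log(12) = 2.4849.
Apply Jensen: I(r) = log|p(0)| + Σ_k log(r/|z_k|), summed over zeros inside |z| < r.
  log(r/|z_k|) for z_k = 2: log(4.0/2) = 0.6931
  Outside zeros (-6) contribute nothing to the Jensen sum.
Sum over inside zeros: 0.6931.
I(r) = log|p(0)| + (inside sum) = 2.4849 + 0.6931 = 3.1781.
Note: since some zeros are outside |z| ≤ r, the simplified n·log(r) form does NOT apply — only the inside zeros contribute.

I(r) ≈ 3.1781.


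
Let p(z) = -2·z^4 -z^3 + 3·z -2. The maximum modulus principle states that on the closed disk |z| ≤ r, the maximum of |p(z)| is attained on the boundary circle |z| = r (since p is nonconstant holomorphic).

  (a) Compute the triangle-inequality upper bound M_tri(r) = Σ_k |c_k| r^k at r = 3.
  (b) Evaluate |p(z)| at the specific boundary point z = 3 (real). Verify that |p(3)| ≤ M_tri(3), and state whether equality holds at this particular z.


Coefficients: c_0 = -2, c_1 = 3, c_2 = 0, c_3 = -1, c_4 = -2. Radius r = 3.
Part (a). Triangle bound: M_tri(r) = Σ_k |c_k| r^k
  = |-2|·3^0 + |3|·3^1 + |0|·3^2 + |-1|·3^3 + |-2|·3^4
  = 2 + 9 + 0 + 27 + 162 = 200.
This bounds M(r) := max_{|z|=r} |p(z)| from above; equality holds iff all terms c_k z^k can be made to align in phase at a single z on |z|=r.
Part (b). At z = 3 (real, on the circle |z| = r):
  p(3) = (-2)·3^0 + (3)·3^1 + (0)·3^2 + (-1)·3^3 + (-2)·3^4 = -182.
  |p(3)| = 182.
Check: |p(3)| = 182 ≤ 200 = M_tri(3). ✓ Equality does not hold at z = 3 (the coefficients have mixed signs, so the terms do not all align in phase there).

M_tri(3) = 200; |p(3)| = 182; equality at z=3: no.


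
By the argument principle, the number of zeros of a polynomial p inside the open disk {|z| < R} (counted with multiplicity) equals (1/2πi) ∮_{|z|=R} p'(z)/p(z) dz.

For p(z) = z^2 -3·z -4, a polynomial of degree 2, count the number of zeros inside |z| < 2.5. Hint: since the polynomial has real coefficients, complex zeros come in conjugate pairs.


The zeros of p are: 4, -1.
Their magnitudes are: 4, 1.
Zeros with |z| < R = 2.5: -1.
Count = 1.
By the argument principle, (1/2πi) ∮_{|z|=R} p'(z)/p(z) dz equals exactly this count.

Number of zeros inside |z| < 2.5: 1.


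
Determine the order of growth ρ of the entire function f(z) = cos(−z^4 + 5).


Write cos(w) = (e^{iw} ± e^{−iw})/(2 or 2i), so |cos(w)| ≤ e^{|w|}. With w = −z^4 + 5, |w| ≤ 1r^4 + 5 on |z|=r, giving M(r) ≤ e^{1r^4 + 5} and ρ ≤ 4. For the lower bound, choose z on |z|=r with -1z^4 purely imaginary of modulus 1r^4; then |cos(−z^4 + 5)| grows like e^{1r^4}/2, so ρ ≥ 4. Hence ρ = 4.
Therefore ρ = 4.

Order ρ = 4.


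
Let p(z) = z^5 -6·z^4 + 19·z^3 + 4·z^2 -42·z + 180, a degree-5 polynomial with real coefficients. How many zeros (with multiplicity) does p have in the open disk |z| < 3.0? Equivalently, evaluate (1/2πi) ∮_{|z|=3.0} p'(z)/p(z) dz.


The zeros of p are: -2, (1 + 2i), (1 - 2i), (3 + 3i), (3 - 3i).
Their magnitudes are: 2, 2.236, 2.236, 4.243, 4.243.
Zeros with |z| < R = 3.0: -2, (1 + 2i), (1 - 2i).
Count = 3.
By the argument principle, (1/2πi) ∮_{|z|=R} p'(z)/p(z) dz equals exactly this count.

Number of zeros inside |z| < 3.0: 3.


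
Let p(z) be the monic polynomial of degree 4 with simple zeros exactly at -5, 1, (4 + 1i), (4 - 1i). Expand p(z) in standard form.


The polynomial is p(z) = ∏_{α ∈ S} (z − α), where S = {-5, 1, (4 + 1i), (4 - 1i)}.
Expanding the product yields: p(z) = z^4 -4·z^3 -20·z^2 + 108·z -85.
Note conjugate pairs combine to real quadratics: (z − (4+1i))(z − (4−1i)) = z² − 8z + 17.
The resulting polynomial has degree 4 and real coefficients as required.

p(z) = z^4 -4·z^3 -20·z^2 + 108·z -85.


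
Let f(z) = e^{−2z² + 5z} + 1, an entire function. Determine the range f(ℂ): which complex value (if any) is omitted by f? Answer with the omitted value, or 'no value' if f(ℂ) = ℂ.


Little Picard bounds the complement of f(ℂ) to at most one point.
The exponent g(z) = −2z² + 5z is a nonconstant polynomial, hence surjective onto ℂ. So e^{g(z)} takes every value in {e^w : w ∈ ℂ} = ℂ ∖ {0}. Adding 1 shifts the range to ℂ ∖ {1}. f omits exactly 1.

Omitted value: 1.
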